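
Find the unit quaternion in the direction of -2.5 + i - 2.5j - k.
-0.6565 + 0.2626i - 0.6565j - 0.2626k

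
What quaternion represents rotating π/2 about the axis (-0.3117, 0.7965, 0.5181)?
0.7071 - 0.2204i + 0.5632j + 0.3664k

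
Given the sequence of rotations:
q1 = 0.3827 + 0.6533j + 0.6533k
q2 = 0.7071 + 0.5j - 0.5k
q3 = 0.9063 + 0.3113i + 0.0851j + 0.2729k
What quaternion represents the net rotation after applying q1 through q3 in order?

q2 · q1 = 0.2706 + 0.6533i + 0.6533j + 0.2706k
q3 · q2 · q1 = -0.0876 + 0.5211i + 0.7092j + 0.4669k
-0.0876 + 0.5211i + 0.7092j + 0.4669k


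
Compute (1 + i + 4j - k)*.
1 - i - 4j + k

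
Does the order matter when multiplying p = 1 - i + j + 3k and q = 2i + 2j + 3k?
Yes: pq = -9 - i + 11j - k ≠ -9 + 5i - 7j + 7k = qp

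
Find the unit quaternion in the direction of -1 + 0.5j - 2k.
-0.4364 + 0.2182j - 0.8729k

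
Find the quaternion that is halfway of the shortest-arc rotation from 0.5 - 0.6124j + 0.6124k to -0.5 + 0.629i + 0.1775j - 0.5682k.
0.5413 - 0.3405i - 0.4275j + 0.639k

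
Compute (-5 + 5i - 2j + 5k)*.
-5 - 5i + 2j - 5k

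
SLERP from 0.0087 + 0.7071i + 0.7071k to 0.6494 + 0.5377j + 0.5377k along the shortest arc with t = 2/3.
0.5002 + 0.2925i + 0.4112j + 0.7037k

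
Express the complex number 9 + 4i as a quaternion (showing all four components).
9 + 4i + 0j + 0k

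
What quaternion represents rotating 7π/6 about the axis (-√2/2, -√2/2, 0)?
-0.2588 - 0.683i - 0.683j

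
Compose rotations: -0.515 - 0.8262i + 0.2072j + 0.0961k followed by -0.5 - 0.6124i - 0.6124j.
-0.1216 + 0.6696i + 0.2706j - 0.6809k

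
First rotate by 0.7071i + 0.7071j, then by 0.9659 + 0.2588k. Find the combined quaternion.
0.5i + 0.866j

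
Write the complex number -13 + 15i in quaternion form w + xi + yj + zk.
-13 + 15i + 0j + 0k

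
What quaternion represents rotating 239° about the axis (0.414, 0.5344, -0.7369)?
-0.4924 + 0.3603i + 0.4651j - 0.6414k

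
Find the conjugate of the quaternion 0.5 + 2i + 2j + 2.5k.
0.5 - 2i - 2j - 2.5k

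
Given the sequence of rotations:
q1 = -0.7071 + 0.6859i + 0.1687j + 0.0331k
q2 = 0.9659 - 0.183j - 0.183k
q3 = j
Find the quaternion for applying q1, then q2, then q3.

q2 · q1 = -0.6461 + 0.6873i + 0.1668j + 0.2869k
q3 · q2 · q1 = -0.1668 + 0.2869i - 0.6461j - 0.6873k
-0.1668 + 0.2869i - 0.6461j - 0.6873k


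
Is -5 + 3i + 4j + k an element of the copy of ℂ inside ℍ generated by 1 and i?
No. The quaternion -5 + 3i + 4j + k has j-coefficient y = 4 and k-coefficient z = 1, not both zero, so it does not lie in the complex subalgebra spanned by 1 and i.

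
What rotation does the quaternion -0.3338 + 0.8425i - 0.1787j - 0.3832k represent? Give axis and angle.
axis = (0.8938, -0.1896, -0.4065), θ = 219°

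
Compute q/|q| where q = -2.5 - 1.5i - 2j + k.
-0.6804 - 0.4082i - 0.5443j + 0.2722k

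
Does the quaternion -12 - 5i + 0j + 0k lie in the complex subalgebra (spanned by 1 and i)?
Yes. The quaternion -12 - 5i has j- and k-coefficients y = z = 0, so it lies in the complex subalgebra spanned by 1 and i.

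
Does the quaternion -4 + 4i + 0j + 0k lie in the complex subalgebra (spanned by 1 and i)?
Yes. The quaternion -4 + 4i has j- and k-coefficients y = z = 0, so it lies in the complex subalgebra spanned by 1 and i.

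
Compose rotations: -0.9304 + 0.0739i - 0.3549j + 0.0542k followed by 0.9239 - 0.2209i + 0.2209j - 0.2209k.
-0.7529 + 0.2074i - 0.5378j + 0.3177k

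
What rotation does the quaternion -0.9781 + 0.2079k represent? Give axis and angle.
axis = (0, 0, 1), θ = 336°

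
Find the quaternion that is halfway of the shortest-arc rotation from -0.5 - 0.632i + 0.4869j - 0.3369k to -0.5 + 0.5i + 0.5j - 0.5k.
-0.6095 - 0.0805i + 0.6015j - 0.5101k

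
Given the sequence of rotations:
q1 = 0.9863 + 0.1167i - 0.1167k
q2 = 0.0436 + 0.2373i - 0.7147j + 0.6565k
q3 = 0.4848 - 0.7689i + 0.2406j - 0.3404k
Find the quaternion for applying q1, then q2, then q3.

q2 · q1 = 0.0919 + 0.3225i - 0.6006j + 0.7258k
q3 · q2 · q1 = 0.6841 + 0.0559i + 0.1792j + 0.7048k
0.6841 + 0.0559i + 0.1792j + 0.7048k


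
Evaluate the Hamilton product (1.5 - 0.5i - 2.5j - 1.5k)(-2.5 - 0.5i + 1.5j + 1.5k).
2 - i + 10j + 4k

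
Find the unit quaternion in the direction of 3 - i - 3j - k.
0.6708 - 0.2236i - 0.6708j - 0.2236k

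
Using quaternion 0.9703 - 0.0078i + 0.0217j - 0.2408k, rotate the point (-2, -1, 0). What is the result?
(-2.233, 0.051, 0.102)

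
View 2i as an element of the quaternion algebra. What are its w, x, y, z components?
0 + 2i + 0j + 0k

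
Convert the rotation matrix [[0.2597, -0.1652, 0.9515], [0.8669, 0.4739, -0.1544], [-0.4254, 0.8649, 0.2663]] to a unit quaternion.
0.7071 + 0.3604i + 0.4868j + 0.3649k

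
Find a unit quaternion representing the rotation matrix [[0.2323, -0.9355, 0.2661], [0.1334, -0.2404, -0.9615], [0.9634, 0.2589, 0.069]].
0.515 + 0.5924i - 0.3385j + 0.5189k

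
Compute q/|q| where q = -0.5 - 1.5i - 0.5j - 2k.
-0.1925 - 0.5774i - 0.1925j - 0.7698k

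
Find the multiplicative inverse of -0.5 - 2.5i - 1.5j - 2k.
-0.0392 + 0.1961i + 0.1176j + 0.1569k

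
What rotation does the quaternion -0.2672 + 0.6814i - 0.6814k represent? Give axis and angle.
axis = (√2/2, 0, -√2/2), θ = 211°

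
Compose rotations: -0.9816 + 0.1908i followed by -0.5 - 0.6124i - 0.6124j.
0.6076 + 0.5057i + 0.6011j + 0.1168k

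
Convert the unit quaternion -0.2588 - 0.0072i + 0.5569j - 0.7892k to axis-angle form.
axis = (-0.0075, 0.5765, -0.817), θ = 7π/6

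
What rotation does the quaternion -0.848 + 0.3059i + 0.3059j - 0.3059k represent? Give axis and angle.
axis = (√3/3, √3/3, -√3/3), θ = 296°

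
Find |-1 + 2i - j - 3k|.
√15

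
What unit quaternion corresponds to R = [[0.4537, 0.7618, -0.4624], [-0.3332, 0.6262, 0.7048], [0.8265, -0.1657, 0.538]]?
0.809 - 0.269i - 0.3983j - 0.3384k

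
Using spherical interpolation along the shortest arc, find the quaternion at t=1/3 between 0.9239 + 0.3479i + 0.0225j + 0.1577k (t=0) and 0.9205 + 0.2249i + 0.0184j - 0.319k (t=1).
0.9488 + 0.3152i + 0.0217j - 0.0027k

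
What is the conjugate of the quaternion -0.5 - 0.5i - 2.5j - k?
-0.5 + 0.5i + 2.5j + k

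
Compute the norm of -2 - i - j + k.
√7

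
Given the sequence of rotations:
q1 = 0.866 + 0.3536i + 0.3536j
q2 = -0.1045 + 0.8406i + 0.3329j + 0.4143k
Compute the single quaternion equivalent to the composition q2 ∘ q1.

q2 · q1 = -0.5054 + 0.5445i + 0.3978j + 0.5383k
-0.5054 + 0.5445i + 0.3978j + 0.5383k


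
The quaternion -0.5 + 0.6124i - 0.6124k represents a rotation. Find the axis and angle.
axis = (√2/2, 0, -√2/2), θ = 4π/3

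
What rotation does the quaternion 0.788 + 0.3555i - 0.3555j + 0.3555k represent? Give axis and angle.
axis = (√3/3, -√3/3, √3/3), θ = 76°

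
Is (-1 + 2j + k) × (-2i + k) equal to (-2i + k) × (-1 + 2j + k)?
No: pq = -1 + 4i - 2j + 3k ≠ -1 + 2j - 5k = qp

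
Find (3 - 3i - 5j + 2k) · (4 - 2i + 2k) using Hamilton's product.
2 - 28i - 18j + 4k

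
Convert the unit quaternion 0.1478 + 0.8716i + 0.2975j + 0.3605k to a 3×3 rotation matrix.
[[0.5631, 0.412, 0.7164], [0.6252, -0.7793, -0.0431], [0.5405, 0.4721, -0.6964]]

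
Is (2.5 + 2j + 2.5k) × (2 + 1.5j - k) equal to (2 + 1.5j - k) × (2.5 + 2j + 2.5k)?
No: pq = 4.5 - 5.75i + 7.75j + 2.5k ≠ 4.5 + 5.75i + 7.75j + 2.5k = qp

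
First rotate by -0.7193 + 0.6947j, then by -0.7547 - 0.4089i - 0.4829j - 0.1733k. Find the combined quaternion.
0.8783 + 0.4145i - 0.1769j - 0.1594k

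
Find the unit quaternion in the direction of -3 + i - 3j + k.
-0.6708 + 0.2236i - 0.6708j + 0.2236k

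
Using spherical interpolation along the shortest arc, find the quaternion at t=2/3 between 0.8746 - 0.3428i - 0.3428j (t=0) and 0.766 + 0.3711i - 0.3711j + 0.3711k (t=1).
0.8704 + 0.1375i - 0.3917j + 0.2646k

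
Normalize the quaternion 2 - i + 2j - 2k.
0.5547 - 0.2774i + 0.5547j - 0.5547k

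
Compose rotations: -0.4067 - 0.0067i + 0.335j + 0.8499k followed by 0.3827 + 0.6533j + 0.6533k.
-0.9297 + 0.3338i - 0.1419j + 0.0639k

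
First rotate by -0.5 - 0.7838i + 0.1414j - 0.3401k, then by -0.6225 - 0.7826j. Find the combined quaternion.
0.4219 + 0.7541i + 0.3033j - 0.4017k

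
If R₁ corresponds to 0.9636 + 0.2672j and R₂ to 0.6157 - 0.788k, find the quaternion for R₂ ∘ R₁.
0.5933 + 0.2106i + 0.1645j - 0.7593k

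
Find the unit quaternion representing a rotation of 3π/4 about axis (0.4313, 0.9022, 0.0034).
0.3827 + 0.3985i + 0.8335j + 0.0031k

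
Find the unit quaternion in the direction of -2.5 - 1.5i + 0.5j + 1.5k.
-0.7538 - 0.4523i + 0.1508j + 0.4523k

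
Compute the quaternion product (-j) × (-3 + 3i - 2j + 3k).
-2 - 3i + 3j + 3k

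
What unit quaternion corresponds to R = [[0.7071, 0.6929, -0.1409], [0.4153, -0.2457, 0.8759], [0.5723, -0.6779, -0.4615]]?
-0.5 + 0.7769i + 0.3566j + 0.1388k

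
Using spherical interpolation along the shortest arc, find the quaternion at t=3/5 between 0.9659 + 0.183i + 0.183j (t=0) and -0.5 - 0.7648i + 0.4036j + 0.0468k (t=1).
0.7803 + 0.5964i - 0.1857j - 0.0313k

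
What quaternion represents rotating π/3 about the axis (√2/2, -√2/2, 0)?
0.866 + 0.3536i - 0.3536j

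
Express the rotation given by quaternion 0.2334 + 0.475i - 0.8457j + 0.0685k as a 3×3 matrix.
[[-0.4398, -0.8354, -0.3297], [-0.7714, 0.5394, -0.3376], [0.4598, 0.1059, -0.8817]]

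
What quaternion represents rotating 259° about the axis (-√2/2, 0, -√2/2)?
-0.6361 - 0.5456i - 0.5456k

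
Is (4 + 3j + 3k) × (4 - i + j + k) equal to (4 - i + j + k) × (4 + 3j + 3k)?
No: pq = 10 - 4i + 13j + 19k ≠ 10 - 4i + 19j + 13k = qp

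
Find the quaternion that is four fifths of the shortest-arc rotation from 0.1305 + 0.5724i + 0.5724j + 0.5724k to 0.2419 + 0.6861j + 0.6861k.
0.2258 + 0.1217i + 0.6834j + 0.6834k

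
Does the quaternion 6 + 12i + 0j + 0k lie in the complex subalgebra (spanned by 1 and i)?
Yes. The quaternion 6 + 12i has j- and k-coefficients y = z = 0, so it lies in the complex subalgebra spanned by 1 and i.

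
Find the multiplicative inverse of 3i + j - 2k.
-0.2143i - 0.0714j + 0.1429k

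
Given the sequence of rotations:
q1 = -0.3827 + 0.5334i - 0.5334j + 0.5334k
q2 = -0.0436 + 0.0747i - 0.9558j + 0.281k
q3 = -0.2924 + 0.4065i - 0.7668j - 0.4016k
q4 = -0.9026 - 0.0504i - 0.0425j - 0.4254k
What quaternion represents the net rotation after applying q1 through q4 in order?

q2 · q1 = -0.6829 - 0.4118i + 0.4991j + 0.3392k
q3 · q2 · q1 = 0.886 - 0.2168i + 0.4052j + 0.0622k
q4 · q3 · q2 · q1 = -0.7669 + 0.3208i - 0.308j - 0.4627k
-0.7669 + 0.3208i - 0.308j - 0.4627k


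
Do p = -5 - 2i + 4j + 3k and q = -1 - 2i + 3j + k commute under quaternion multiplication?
No: pq = -14 + 7i - 23j - 6k ≠ -14 + 17i - 15j - 10k = qp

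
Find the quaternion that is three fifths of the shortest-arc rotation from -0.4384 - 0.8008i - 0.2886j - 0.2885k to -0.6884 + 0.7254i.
0.2755 - 0.9382i - 0.1481j - 0.148k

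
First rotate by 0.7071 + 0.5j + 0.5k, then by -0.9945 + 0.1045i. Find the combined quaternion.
-0.7032 + 0.0739i - 0.5495j - 0.445k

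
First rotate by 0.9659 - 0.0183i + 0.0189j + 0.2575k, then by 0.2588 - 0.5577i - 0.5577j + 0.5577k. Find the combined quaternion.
0.1067 - 0.6976i - 0.4004j + 0.5846k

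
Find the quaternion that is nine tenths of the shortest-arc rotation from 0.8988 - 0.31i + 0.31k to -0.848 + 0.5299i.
0.859 - 0.511i + 0.0318k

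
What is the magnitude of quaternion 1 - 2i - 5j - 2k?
√34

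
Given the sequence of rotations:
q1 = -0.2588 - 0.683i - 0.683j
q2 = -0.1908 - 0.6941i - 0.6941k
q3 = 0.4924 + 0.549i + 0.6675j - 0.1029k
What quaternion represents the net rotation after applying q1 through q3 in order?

q2 · q1 = -0.4247 - 0.1641i + 0.6044j + 0.6537k
q3 · q2 · q1 = -0.4552 + 0.1846i - 0.3279j + 0.8069k
-0.4552 + 0.1846i - 0.3279j + 0.8069k


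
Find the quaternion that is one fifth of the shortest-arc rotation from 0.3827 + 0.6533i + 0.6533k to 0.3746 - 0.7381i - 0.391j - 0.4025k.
0.2368 + 0.7216i + 0.0901j + 0.6443k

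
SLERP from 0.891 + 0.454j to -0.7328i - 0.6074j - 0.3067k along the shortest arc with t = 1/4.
0.7639 + 0.2419i + 0.5897j + 0.1012k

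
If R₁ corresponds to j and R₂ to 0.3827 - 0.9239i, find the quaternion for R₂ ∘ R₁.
0.3827j - 0.9239k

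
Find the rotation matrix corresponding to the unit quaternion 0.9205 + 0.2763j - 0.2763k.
[[0.6946, 0.5087, 0.5087], [-0.5087, 0.8473, -0.1527], [-0.5087, -0.1527, 0.8473]]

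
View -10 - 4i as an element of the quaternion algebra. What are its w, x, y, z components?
-10 - 4i + 0j + 0k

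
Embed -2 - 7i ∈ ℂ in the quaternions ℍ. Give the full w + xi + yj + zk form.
-2 - 7i + 0j + 0k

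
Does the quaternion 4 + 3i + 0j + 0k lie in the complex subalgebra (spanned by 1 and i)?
Yes. The quaternion 4 + 3i has j- and k-coefficients y = z = 0, so it lies in the complex subalgebra spanned by 1 and i.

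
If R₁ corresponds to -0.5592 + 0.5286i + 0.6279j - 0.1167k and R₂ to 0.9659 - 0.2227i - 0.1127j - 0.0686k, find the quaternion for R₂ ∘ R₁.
-0.3597 + 0.6913i + 0.6073j - 0.1546k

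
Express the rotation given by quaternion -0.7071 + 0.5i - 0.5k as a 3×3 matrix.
[[0.5, -0.7071, -0.5], [0.7071, 0, 0.7071], [-0.5, -0.7071, 0.5]]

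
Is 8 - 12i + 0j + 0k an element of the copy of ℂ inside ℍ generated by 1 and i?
Yes. The quaternion 8 - 12i has j- and k-coefficients y = z = 0, so it lies in the complex subalgebra spanned by 1 and i.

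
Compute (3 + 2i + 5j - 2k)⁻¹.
0.0714 - 0.0476i - 0.119j + 0.0476k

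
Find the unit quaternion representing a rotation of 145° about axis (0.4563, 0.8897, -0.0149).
0.3007 + 0.4352i + 0.8485j - 0.0142k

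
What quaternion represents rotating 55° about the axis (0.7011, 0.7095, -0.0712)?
0.887 + 0.3237i + 0.3276j - 0.0329k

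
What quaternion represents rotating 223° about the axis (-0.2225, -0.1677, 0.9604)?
-0.3665 - 0.207i - 0.156j + 0.8936k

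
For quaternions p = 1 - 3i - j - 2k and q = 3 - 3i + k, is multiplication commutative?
No: pq = -4 - 13i + 6j - 8k ≠ -4 - 11i - 12j - 2k = qp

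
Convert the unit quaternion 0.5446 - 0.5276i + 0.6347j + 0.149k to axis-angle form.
axis = (-0.6291, 0.7568, 0.1777), θ = 114°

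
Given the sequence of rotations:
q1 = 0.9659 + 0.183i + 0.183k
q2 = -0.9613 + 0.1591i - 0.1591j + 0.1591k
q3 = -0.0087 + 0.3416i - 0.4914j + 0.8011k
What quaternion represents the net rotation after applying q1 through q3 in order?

q2 · q1 = -0.9868 - 0.0514i - 0.1537j + 0.0069k
q3 · q2 · q1 = -0.0549 - 0.2169i + 0.4427j - 0.8683k
-0.0549 - 0.2169i + 0.4427j - 0.8683k


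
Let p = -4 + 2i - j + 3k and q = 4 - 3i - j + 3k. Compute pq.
-20 + 20i - 15j - 5k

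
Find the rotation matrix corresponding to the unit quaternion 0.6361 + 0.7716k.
[[-0.1907, -0.9816, 0], [0.9816, -0.1907, 0], [0, 0, 1]]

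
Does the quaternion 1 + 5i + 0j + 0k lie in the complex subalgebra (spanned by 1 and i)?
Yes. The quaternion 1 + 5i has j- and k-coefficients y = z = 0, so it lies in the complex subalgebra spanned by 1 and i.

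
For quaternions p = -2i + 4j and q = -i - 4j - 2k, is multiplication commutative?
No: pq = 14 - 8i - 4j + 12k ≠ 14 + 8i + 4j - 12k = qp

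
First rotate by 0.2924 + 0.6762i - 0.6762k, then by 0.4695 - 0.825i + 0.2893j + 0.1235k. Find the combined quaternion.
0.7787 - 0.1194i - 0.3898j - 0.477k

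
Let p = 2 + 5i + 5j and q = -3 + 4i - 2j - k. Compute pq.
-16 - 12i - 14j - 32k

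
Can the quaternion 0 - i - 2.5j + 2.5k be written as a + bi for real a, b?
No. The quaternion -i - 2.5j + 2.5k has j-coefficient y = -2.5 and k-coefficient z = 2.5, not both zero, so it does not lie in the complex subalgebra spanned by 1 and i.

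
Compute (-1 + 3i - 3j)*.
-1 - 3i + 3j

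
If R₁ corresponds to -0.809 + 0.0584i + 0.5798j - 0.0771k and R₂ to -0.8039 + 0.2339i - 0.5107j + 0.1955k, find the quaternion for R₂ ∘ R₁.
0.9479 - 0.3101i - 0.0235j + 0.0693k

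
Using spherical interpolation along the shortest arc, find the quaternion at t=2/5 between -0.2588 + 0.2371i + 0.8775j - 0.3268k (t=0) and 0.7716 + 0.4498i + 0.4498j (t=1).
0.2053 + 0.3996i + 0.8617j - 0.2358k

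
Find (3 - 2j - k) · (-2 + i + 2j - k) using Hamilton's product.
-3 + 7i + 9j + k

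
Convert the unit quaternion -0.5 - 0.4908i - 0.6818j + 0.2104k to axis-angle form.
axis = (-0.5667, -0.7873, 0.2429), θ = 4π/3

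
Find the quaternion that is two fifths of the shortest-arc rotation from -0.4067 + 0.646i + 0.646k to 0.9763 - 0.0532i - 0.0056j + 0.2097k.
-0.7913 + 0.4941i + 0.0029j + 0.3602k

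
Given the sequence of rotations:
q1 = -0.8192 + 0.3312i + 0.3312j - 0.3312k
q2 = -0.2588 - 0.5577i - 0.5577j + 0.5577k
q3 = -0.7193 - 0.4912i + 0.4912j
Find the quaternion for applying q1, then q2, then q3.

q2 · q1 = 0.7661 + 0.3712i + 0.3712j - 0.3712k
q3 · q2 · q1 = -0.5511 - 0.8256i - 0.073j - 0.0977k
-0.5511 - 0.8256i - 0.073j - 0.0977k


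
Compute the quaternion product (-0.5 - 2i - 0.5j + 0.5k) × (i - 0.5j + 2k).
0.75 - 1.25i + 4.75j + 0.5k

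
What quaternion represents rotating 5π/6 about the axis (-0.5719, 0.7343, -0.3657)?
0.2588 - 0.5524i + 0.7093j - 0.3532k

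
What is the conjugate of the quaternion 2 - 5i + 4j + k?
2 + 5i - 4j - k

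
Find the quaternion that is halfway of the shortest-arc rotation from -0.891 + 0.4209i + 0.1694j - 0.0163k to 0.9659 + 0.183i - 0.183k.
-0.984 + 0.1261i + 0.0898j + 0.0883k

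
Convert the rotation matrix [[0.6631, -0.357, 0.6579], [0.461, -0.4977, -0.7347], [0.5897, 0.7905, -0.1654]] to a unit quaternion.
0.5 + 0.7626i + 0.0341j + 0.409k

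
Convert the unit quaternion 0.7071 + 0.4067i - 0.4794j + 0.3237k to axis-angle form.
axis = (0.5752, -0.678, 0.4578), θ = π/2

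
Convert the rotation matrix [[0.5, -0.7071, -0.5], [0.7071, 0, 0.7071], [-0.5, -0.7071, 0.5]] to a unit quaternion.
0.7071 - 0.5i + 0.5k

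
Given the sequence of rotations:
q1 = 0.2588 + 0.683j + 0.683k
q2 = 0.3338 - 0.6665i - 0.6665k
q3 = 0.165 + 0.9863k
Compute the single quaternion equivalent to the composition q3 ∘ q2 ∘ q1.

q2 · q1 = 0.5416 + 0.2827i + 0.6832j - 0.3997k
q3 · q2 · q1 = 0.4836 - 0.6272i + 0.3916j + 0.4682k
0.4836 - 0.6272i + 0.3916j + 0.4682k


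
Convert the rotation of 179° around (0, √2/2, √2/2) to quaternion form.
0.0087 + 0.7071j + 0.7071k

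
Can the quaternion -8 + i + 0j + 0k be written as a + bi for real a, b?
Yes. The quaternion -8 + i has j- and k-coefficients y = z = 0, so it lies in the complex subalgebra spanned by 1 and i.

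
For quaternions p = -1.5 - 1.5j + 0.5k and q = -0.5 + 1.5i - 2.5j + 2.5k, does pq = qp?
No: pq = -4.25 - 4.75i + 5.25j - 1.75k ≠ -4.25 + 0.25i + 3.75j - 6.25k = qp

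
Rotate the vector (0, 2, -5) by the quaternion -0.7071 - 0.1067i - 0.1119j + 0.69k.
(1.944, 1.577, -4.768)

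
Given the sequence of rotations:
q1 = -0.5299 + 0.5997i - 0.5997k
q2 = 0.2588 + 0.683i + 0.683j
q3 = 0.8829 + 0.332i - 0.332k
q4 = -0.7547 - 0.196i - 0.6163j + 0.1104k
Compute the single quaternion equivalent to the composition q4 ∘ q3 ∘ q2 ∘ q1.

q2 · q1 = -0.5467 - 0.6163i + 0.0477j - 0.5648k
q3 · q2 · q1 = -0.4656 - 0.7098i + 0.4342j - 0.3013k
q4 · q3 · q2 · q1 = 0.5131 + 0.7647i - 0.1782j - 0.3466k
0.5131 + 0.7647i - 0.1782j - 0.3466k


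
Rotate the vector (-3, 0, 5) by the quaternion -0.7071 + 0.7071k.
(0, 3, 5)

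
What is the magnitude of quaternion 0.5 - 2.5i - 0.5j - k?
2.784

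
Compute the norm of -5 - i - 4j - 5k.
√67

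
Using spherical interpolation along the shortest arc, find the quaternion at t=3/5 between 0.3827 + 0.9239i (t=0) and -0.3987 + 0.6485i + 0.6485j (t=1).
-0.0915 + 0.8898i + 0.4471j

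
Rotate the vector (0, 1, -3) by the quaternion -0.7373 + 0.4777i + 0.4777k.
(-0.665, -2.026, -2.335)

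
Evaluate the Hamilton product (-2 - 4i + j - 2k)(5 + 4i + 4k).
14 - 24i + 13j - 22k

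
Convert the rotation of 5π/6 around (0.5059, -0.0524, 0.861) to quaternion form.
0.2588 + 0.4887i - 0.0506j + 0.8317k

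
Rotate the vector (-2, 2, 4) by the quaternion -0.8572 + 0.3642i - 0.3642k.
(-3.779, 2.188, 2.221)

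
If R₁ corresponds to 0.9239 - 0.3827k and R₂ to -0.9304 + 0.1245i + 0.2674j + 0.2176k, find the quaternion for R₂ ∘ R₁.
-0.7763 + 0.0127i + 0.2947j + 0.5571k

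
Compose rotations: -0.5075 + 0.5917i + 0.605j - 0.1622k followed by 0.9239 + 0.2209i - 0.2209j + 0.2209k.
-0.4301 + 0.3368i + 0.8376j + 0.0024k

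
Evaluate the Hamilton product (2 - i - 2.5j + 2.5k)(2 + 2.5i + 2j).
11.5 - 2i + 5.25j + 9.25k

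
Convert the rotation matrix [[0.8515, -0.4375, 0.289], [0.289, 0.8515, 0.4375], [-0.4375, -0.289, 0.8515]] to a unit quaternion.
0.9427 - 0.1927i + 0.1927j + 0.1927k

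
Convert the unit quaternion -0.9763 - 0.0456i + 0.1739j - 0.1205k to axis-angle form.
axis = (-0.2107, 0.8035, -0.5568), θ = 335°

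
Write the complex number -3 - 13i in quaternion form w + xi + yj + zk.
-3 - 13i + 0j + 0k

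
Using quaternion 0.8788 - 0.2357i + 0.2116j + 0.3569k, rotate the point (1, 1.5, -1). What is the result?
(-0.639, 0.913, -1.734)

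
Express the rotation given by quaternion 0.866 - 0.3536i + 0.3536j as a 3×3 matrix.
[[0.7499, -0.2501, 0.6124], [-0.2501, 0.7499, 0.6124], [-0.6124, -0.6124, 0.4999]]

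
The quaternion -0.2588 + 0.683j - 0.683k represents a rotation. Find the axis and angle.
axis = (0, √2/2, -√2/2), θ = 7π/6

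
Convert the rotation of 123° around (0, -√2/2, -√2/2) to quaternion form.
0.4772 - 0.6214j - 0.6214k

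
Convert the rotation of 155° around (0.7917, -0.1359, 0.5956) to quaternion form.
0.2164 + 0.7729i - 0.1327j + 0.5815k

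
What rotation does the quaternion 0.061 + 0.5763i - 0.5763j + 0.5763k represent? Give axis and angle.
axis = (√3/3, -√3/3, √3/3), θ = 173°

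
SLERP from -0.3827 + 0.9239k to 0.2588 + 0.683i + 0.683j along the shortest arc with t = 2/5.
-0.4415 - 0.3811i - 0.3811j + 0.7173k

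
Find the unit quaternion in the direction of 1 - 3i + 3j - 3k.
0.189 - 0.5669i + 0.5669j - 0.5669k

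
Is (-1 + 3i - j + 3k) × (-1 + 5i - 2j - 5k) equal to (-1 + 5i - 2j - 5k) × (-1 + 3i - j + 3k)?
No: pq = -1 + 3i + 33j + k ≠ -1 - 19i - 27j + 3k = qp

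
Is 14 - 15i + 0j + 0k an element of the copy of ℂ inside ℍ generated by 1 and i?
Yes. The quaternion 14 - 15i has j- and k-coefficients y = z = 0, so it lies in the complex subalgebra spanned by 1 and i.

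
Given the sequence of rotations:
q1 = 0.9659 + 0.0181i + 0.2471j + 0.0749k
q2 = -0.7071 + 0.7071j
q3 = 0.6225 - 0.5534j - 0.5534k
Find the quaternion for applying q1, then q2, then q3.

q2 · q1 = -0.8577 + 0.0402i + 0.5083j - 0.0658k
q3 · q2 · q1 = -0.289 + 0.3427i + 0.7688j + 0.4559k
-0.289 + 0.3427i + 0.7688j + 0.4559k


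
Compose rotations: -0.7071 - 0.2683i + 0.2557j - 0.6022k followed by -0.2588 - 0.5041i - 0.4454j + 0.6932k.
0.5791 + 0.5169i - 0.2408j - 0.5827k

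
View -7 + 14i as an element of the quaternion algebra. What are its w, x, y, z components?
-7 + 14i + 0j + 0k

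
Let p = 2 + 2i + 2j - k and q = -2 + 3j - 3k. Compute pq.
-13 - 7i + 8j + 2k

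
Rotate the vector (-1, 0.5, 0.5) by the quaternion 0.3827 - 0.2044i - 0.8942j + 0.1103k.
(0.399, -0.024, -1.158)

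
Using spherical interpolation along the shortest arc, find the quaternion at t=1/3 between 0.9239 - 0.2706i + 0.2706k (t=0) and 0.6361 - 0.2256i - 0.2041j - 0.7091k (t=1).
0.9489 - 0.2937i - 0.082j - 0.0818k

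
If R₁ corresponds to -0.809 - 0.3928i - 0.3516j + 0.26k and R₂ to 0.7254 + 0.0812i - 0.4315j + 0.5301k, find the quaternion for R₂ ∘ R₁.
-0.8445 - 0.2764i - 0.1353j - 0.4383k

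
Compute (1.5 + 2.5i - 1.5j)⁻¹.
0.1395 - 0.2326i + 0.1395j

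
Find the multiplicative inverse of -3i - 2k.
0.2308i + 0.1538k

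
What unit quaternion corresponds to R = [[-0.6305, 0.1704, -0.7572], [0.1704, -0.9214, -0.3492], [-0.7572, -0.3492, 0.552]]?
-0.4298i - 0.1982j + 0.8809k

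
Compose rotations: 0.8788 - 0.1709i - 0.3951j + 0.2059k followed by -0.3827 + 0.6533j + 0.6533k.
-0.2127 + 0.458i + 0.6137j + 0.607k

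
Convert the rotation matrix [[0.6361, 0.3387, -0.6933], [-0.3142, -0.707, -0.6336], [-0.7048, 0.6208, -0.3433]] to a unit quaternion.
0.3827 + 0.8195i + 0.0075j - 0.4265k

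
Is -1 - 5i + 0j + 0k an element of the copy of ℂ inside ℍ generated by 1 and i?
Yes. The quaternion -1 - 5i has j- and k-coefficients y = z = 0, so it lies in the complex subalgebra spanned by 1 and i.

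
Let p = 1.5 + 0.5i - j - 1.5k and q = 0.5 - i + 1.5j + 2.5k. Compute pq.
6.5 - 1.5i + 2j + 2.75k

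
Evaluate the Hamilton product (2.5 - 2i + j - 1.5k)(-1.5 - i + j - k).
-8.25 + i + 0.5j - 1.25k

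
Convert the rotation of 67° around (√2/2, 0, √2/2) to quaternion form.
0.8339 + 0.3903i + 0.3903k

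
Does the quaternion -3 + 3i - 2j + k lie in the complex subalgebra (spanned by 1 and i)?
No. The quaternion -3 + 3i - 2j + k has j-coefficient y = -2 and k-coefficient z = 1, not both zero, so it does not lie in the complex subalgebra spanned by 1 and i.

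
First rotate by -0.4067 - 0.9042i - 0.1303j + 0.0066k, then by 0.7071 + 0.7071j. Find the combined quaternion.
-0.1954 - 0.6347i - 0.3797j + 0.644k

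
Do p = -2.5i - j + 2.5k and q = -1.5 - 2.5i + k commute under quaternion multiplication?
No: pq = -8.75 + 2.75i - 2.25j - 6.25k ≠ -8.75 + 4.75i + 5.25j - 1.25k = qp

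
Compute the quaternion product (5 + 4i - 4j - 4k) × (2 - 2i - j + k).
18 - 10i - 9j - 15k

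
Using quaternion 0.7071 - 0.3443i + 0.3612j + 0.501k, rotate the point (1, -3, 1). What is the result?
(3.275, 0.526, 0.021)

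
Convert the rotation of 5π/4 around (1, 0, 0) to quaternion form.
-0.3827 + 0.9239i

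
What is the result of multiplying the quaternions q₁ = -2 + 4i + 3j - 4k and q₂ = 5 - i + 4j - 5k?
-38 + 23i + 31j + 9k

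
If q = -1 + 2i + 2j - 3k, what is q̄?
-1 - 2i - 2j + 3k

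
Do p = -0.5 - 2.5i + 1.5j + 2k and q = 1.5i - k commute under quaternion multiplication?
No: pq = 5.75 - 2.25i + 0.5j - 1.75k ≠ 5.75 + 0.75i - 0.5j + 2.75k = qp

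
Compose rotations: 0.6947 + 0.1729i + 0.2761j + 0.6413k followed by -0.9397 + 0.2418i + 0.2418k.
-0.8497 - 0.0613i - 0.3727j - 0.3679k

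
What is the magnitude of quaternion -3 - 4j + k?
√26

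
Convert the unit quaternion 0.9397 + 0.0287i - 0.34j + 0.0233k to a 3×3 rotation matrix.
[[0.7677, -0.0633, -0.6377], [0.0243, 0.9973, -0.0698], [0.6403, 0.0381, 0.7672]]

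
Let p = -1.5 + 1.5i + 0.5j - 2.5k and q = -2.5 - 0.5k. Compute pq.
2.5 - 4i - 0.5j + 7k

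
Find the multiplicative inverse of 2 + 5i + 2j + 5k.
0.0345 - 0.0862i - 0.0345j - 0.0862k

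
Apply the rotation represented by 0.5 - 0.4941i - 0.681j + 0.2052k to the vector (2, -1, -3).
(2.16, 0.685, 2.977)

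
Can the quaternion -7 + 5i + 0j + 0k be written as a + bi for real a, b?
Yes. The quaternion -7 + 5i has j- and k-coefficients y = z = 0, so it lies in the complex subalgebra spanned by 1 and i.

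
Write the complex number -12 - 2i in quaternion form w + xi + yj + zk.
-12 - 2i + 0j + 0k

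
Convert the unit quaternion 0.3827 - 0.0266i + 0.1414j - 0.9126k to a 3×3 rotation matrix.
[[-0.7057, 0.691, 0.1568], [-0.706, -0.6671, -0.2377], [-0.0597, -0.2784, 0.9586]]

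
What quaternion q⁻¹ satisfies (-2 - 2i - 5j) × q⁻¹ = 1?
-0.0606 + 0.0606i + 0.1515j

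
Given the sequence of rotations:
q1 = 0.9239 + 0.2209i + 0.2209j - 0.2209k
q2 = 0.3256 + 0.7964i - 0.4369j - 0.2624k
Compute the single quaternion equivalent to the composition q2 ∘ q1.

q2 · q1 = 0.1634 + 0.9622i - 0.2138j - 0.0419k
0.1634 + 0.9622i - 0.2138j - 0.0419k


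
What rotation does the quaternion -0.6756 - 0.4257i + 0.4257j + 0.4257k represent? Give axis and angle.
axis = (-√3/3, √3/3, √3/3), θ = 265°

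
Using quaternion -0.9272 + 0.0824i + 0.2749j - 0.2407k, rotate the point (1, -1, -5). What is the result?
(3.881, -0.481, -3.421)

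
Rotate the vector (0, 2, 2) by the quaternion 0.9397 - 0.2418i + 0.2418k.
(-1.143, 2.441, 0.857)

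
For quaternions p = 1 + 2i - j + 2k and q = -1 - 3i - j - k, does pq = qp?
No: pq = 6 - 2i - 4j - 8k ≠ 6 - 8i + 4j + 2k = qp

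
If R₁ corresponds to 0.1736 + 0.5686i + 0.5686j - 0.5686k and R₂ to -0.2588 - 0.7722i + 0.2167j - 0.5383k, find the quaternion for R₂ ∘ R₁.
-0.0351 - 0.0983i - 0.8547j - 0.5086k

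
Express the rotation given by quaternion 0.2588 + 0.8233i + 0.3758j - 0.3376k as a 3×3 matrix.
[[0.4896, 0.7935, -0.3614], [0.4441, -0.5836, -0.6799], [-0.7504, 0.1724, -0.6381]]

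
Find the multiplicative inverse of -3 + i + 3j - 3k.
-0.1071 - 0.0357i - 0.1071j + 0.1071k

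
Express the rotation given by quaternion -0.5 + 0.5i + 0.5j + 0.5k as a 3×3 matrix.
[[0, 1, 0], [0, 0, 1], [1, 0, 0]]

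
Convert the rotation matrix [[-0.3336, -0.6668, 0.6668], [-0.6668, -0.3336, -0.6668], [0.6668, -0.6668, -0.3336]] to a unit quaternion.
0.5774i - 0.5774j + 0.5774k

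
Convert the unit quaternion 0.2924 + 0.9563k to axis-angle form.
axis = (0, 0, 1), θ = 146°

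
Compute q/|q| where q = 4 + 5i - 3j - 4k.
0.4924 + 0.6155i - 0.3693j - 0.4924k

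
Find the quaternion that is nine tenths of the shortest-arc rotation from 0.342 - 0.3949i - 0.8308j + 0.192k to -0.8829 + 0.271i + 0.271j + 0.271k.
0.8589 - 0.2974i - 0.3483j - 0.229k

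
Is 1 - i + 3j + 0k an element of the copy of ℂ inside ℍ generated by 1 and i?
No. The quaternion 1 - i + 3j has j-coefficient y = 3 and k-coefficient z = 0, not both zero, so it does not lie in the complex subalgebra spanned by 1 and i.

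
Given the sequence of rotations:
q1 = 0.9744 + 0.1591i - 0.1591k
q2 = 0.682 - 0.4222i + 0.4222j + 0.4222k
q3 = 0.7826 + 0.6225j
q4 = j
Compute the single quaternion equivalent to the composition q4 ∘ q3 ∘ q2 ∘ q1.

q2 · q1 = 0.7989 - 0.3701i + 0.4114j + 0.2357k
q3 · q2 · q1 = 0.3691 - 0.1429i + 0.8193j + 0.4148k
q4 · q3 · q2 · q1 = -0.8193 + 0.4148i + 0.3691j + 0.1429k
-0.8193 + 0.4148i + 0.3691j + 0.1429k


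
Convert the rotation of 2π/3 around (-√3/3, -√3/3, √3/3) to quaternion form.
0.5 - 0.5i - 0.5j + 0.5k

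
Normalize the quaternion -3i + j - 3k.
-0.6882i + 0.2294j - 0.6882k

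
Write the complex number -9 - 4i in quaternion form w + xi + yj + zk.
-9 - 4i + 0j + 0k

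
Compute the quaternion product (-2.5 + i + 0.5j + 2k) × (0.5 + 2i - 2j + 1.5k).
-5.25 + 0.25i + 7.75j - 5.75k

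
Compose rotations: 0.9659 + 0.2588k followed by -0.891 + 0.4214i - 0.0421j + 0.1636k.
-0.903 + 0.3961i - 0.1497j - 0.0726k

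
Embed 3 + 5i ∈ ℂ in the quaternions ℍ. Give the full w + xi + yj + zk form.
3 + 5i + 0j + 0k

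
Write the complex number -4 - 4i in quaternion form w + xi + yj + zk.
-4 - 4i + 0j + 0k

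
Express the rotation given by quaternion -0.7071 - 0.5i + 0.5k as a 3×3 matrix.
[[0.5, 0.7071, -0.5], [-0.7071, 0, -0.7071], [-0.5, 0.7071, 0.5]]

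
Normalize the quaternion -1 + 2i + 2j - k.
-0.3162 + 0.6325i + 0.6325j - 0.3162k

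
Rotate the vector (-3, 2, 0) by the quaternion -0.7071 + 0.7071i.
(-3, 0, -2)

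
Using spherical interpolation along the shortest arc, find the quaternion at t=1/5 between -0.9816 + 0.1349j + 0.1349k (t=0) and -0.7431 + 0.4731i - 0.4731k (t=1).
-0.9879 + 0.1063i + 0.1128j + 0.0065k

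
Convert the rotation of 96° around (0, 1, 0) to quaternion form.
0.6691 + 0.7431j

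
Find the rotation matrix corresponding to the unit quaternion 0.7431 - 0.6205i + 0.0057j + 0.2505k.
[[0.8744, -0.3794, -0.3024], [0.3652, 0.1045, 0.925], [-0.3193, -0.9193, 0.2299]]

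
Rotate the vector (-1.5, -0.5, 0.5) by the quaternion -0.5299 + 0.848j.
(0.208, -0.5, -1.567)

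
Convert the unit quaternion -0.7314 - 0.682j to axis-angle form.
axis = (0, -1, 0), θ = 274°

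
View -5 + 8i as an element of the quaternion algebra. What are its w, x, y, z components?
-5 + 8i + 0j + 0k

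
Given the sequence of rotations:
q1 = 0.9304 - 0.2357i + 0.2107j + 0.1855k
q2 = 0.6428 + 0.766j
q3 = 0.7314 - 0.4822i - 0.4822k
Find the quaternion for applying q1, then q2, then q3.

q2 · q1 = 0.4367 - 0.0094i + 0.8481j + 0.2998k
q3 · q2 · q1 = 0.4594 + 0.1915i + 0.7694j - 0.4003k
0.4594 + 0.1915i + 0.7694j - 0.4003k


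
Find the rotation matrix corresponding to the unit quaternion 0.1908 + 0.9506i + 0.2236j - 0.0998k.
[[0.8801, 0.4632, -0.1044], [0.387, -0.8272, -0.4074], [-0.2751, 0.3181, -0.9073]]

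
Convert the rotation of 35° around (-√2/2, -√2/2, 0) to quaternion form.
0.9537 - 0.2126i - 0.2126j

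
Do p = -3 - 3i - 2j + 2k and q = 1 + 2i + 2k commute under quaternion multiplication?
No: pq = -1 - 13i + 8j ≠ -1 - 5i - 12j - 8k = qp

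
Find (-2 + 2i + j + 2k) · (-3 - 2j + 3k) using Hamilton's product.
2 + i - 5j - 16k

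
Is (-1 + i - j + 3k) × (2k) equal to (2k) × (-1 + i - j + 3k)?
No: pq = -6 - 2i - 2j - 2k ≠ -6 + 2i + 2j - 2k = qp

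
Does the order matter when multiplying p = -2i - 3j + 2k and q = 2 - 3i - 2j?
Yes: pq = -12 - 12j - k ≠ -12 - 8i + 9k = qp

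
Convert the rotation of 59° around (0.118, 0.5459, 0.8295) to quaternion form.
0.8704 + 0.0581i + 0.2688j + 0.4085k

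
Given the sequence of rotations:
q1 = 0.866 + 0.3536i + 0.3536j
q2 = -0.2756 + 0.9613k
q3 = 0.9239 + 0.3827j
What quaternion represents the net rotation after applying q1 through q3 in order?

q2 · q1 = -0.2387 - 0.4374i + 0.2425j + 0.8325k
q3 · q2 · q1 = -0.3133 - 0.0855i + 0.1327j + 0.9365k
-0.3133 - 0.0855i + 0.1327j + 0.9365k


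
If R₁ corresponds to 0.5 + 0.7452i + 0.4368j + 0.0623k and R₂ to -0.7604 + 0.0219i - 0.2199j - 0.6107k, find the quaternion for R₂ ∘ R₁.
-0.2624 - 0.3026i - 0.8986j - 0.1793k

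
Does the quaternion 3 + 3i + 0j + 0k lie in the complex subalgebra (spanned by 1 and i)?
Yes. The quaternion 3 + 3i has j- and k-coefficients y = z = 0, so it lies in the complex subalgebra spanned by 1 and i.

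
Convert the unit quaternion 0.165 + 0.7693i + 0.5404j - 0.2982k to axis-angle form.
axis = (0.78, 0.5479, -0.3023), θ = 161°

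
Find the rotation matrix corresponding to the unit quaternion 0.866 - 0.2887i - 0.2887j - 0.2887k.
[[0.6666, 0.6667, -0.3333], [-0.3333, 0.6666, 0.6667], [0.6667, -0.3333, 0.6666]]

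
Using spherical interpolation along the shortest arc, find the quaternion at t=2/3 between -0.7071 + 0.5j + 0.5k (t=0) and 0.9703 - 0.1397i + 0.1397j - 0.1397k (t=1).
-0.95 + 0.0992i + 0.0851j + 0.2836k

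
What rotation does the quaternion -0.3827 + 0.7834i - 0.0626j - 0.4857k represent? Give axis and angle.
axis = (0.848, -0.0678, -0.5257), θ = 5π/4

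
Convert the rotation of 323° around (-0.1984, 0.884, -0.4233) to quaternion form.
-0.9483 - 0.063i + 0.2805j - 0.1343k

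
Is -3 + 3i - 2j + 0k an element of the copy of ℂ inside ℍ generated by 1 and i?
No. The quaternion -3 + 3i - 2j has j-coefficient y = -2 and k-coefficient z = 0, not both zero, so it does not lie in the complex subalgebra spanned by 1 and i.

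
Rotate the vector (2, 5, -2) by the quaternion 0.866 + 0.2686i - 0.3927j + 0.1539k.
(0.096, 5.325, 2.153)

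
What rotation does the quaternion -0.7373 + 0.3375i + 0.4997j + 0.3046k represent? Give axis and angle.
axis = (0.4996, 0.7397, 0.4509), θ = 275°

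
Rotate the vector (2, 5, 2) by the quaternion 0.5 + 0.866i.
(2, -4.232, 3.33)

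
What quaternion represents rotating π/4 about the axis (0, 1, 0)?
0.9239 + 0.3827j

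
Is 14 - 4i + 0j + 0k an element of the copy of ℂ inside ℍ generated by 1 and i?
Yes. The quaternion 14 - 4i has j- and k-coefficients y = z = 0, so it lies in the complex subalgebra spanned by 1 and i.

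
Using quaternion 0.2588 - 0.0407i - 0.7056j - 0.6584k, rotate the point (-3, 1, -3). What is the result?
(3.921, -1.871, -0.351)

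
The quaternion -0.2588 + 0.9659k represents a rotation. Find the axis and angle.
axis = (0, 0, 1), θ = 7π/6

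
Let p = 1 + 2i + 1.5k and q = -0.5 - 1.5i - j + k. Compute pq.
1 - i - 5.25j - 1.75k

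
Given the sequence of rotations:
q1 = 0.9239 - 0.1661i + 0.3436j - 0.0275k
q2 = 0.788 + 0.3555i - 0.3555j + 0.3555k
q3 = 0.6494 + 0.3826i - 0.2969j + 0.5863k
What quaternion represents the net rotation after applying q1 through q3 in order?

q2 · q1 = 0.919 + 0.0852i - 0.107j + 0.3699k
q3 · q2 · q1 = 0.3156 + 0.3598i - 0.4339j + 0.7634k
0.3156 + 0.3598i - 0.4339j + 0.7634k


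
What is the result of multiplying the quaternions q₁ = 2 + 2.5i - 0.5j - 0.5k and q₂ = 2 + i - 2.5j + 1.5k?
1 + 5i - 10.25j - 3.75k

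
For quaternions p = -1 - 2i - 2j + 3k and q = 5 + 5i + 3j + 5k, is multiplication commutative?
No: pq = -4 - 34i + 12j + 14k ≠ -4 + 4i - 38j + 6k = qp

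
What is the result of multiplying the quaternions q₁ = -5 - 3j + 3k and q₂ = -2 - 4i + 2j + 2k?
10 + 8i - 16j - 28k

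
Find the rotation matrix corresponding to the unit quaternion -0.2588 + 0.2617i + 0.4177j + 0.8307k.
[[-0.7291, 0.6486, 0.2186], [-0.2113, -0.5171, 0.8294], [0.651, 0.5585, 0.5141]]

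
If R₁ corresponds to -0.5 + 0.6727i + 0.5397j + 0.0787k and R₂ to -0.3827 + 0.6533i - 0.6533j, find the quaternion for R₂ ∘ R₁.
0.1045 - 0.6355i + 0.0687j + 0.7619k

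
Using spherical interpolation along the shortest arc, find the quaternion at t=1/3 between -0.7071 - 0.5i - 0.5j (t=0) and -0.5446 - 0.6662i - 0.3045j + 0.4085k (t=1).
-0.6721 - 0.5728i - 0.4473j + 0.1417k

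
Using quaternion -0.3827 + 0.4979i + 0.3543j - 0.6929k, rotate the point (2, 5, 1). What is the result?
(-2.271, -0.624, -4.945)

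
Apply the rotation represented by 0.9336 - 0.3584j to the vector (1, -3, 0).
(0.743, -3, 0.669)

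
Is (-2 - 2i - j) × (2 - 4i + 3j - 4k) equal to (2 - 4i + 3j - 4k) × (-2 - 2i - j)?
No: pq = -9 + 8i - 16j - 2k ≠ -9 + 18k = qp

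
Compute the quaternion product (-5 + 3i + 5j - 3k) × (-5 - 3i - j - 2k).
33 - 13i - 5j + 37k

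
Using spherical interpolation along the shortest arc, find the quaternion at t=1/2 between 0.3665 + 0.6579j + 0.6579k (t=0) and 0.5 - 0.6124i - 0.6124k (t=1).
-0.0855 + 0.3921i + 0.4212j + 0.8133k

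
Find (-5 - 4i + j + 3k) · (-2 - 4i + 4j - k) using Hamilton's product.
-7 + 15i - 38j - 13k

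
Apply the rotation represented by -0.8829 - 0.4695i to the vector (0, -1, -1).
(0, 0.27, -1.388)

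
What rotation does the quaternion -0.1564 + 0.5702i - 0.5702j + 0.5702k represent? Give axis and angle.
axis = (√3/3, -√3/3, √3/3), θ = 198°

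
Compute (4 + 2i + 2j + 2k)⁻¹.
0.1429 - 0.0714i - 0.0714j - 0.0714k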